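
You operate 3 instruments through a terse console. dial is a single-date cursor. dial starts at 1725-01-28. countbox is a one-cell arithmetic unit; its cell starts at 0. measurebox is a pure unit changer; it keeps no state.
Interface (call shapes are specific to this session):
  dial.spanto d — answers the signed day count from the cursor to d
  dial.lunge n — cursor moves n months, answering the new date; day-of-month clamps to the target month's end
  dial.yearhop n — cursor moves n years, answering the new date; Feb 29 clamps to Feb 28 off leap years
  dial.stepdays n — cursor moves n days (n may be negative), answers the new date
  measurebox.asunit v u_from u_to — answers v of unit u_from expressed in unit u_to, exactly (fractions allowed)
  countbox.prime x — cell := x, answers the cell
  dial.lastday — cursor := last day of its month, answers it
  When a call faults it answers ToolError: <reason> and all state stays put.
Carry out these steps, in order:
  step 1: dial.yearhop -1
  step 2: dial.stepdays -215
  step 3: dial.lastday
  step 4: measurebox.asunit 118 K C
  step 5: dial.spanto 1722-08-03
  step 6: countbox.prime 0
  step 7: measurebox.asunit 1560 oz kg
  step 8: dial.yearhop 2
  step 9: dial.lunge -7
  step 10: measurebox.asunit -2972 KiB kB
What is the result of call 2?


Do: dial.yearhop[n: -1]
See: 1724-01-28
Do: dial.stepdays[n: -215]
See: 1723-06-27
Do: dial.lastday[]
See: 1723-06-30
Do: measurebox.asunit[v: 118; u_from: K; u_to: C]
See: -3103/20
Do: dial.spanto[d: 1722-08-03]
See: -331
Do: countbox.prime[x: 0]
See: 0
Do: measurebox.asunit[v: 1560; u_from: oz; u_to: kg]
See: 1769010243/40000000
Do: dial.yearhop[n: 2]
See: 1725-06-30
Do: dial.lunge[n: -7]
See: 1724-11-30
Do: measurebox.asunit[v: -2972; u_from: KiB; u_to: kB]
See: -380416/125

Answer: 1723-06-27


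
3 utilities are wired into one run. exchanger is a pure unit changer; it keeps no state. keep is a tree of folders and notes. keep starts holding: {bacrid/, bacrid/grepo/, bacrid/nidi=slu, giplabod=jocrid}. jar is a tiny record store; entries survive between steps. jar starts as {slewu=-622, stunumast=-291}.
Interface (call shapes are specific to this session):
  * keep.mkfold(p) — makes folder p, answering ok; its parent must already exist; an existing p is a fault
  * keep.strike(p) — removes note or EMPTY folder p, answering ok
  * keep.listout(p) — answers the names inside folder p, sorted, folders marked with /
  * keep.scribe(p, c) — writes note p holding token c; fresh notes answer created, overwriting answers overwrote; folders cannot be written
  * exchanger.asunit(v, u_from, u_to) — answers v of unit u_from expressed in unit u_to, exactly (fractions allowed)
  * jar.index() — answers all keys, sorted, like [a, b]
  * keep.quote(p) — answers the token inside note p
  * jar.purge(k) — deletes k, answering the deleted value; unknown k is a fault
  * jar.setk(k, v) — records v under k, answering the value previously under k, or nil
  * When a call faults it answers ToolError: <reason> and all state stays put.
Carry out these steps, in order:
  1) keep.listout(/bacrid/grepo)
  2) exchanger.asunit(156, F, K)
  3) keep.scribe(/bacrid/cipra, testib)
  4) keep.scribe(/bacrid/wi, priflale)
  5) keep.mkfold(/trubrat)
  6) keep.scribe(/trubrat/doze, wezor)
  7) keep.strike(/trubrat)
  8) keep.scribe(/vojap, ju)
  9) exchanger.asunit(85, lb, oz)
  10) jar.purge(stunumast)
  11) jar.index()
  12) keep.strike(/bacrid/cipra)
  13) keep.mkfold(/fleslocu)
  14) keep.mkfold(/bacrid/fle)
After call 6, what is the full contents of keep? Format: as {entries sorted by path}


Answer: {bacrid/, bacrid/cipra=testib, bacrid/grepo/, bacrid/nidi=slu, bacrid/wi=priflale, giplabod=jocrid, trubrat/, trubrat/doze=wezor}

Derivation:
-> keep.listout(/bacrid/grepo)
<- []
-> exchanger.asunit(156, F, K)
<- 61567/180
-> keep.scribe(/bacrid/cipra, testib)
<- created
-> keep.scribe(/bacrid/wi, priflale)
<- created
-> keep.mkfold(/trubrat)
<- ok
-> keep.scribe(/trubrat/doze, wezor)
<- created
-> keep.strike(/trubrat)
<- ToolError: not empty
-> keep.scribe(/vojap, ju)
<- created
-> exchanger.asunit(85, lb, oz)
<- 1360
-> jar.purge(stunumast)
<- -291
-> jar.index()
<- [slewu]
-> keep.strike(/bacrid/cipra)
<- ok
-> keep.mkfold(/fleslocu)
<- ok
-> keep.mkfold(/bacrid/fle)
<- ok


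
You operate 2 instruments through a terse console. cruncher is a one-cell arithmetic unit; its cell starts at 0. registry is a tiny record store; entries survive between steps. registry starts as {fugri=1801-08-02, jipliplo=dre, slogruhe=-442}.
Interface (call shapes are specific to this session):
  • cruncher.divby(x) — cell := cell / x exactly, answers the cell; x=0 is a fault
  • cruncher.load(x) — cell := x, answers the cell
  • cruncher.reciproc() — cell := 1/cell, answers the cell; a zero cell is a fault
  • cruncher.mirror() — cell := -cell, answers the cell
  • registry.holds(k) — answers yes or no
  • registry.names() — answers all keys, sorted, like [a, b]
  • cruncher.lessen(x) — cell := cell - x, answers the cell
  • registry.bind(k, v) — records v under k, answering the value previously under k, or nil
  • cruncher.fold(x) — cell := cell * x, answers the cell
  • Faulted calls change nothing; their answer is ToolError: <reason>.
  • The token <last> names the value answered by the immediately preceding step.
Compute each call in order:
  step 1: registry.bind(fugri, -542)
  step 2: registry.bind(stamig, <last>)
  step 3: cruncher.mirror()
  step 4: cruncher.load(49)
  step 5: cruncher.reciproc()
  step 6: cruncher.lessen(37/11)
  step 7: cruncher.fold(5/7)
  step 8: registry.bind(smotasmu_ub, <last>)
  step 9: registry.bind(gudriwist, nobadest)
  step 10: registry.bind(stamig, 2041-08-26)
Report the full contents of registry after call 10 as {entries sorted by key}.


·→ bind(fugri, -542)
·← 1801-08-02
·→ bind(stamig, <last>)
·← nil
·→ mirror()
·← 0
·→ load(49)
·← 49
·→ reciproc()
·← 1/49
·→ lessen(37/11)
·← -1802/539
·→ fold(5/7)
·← -9010/3773
·→ bind(smotasmu_ub, <last>)
·← nil
·→ bind(gudriwist, nobadest)
·← nil
·→ bind(stamig, 2041-08-26)
·← 1801-08-02

Answer: {fugri=-542, gudriwist=nobadest, jipliplo=dre, slogruhe=-442, smotasmu_ub=-9010/3773, stamig=2041-08-26}


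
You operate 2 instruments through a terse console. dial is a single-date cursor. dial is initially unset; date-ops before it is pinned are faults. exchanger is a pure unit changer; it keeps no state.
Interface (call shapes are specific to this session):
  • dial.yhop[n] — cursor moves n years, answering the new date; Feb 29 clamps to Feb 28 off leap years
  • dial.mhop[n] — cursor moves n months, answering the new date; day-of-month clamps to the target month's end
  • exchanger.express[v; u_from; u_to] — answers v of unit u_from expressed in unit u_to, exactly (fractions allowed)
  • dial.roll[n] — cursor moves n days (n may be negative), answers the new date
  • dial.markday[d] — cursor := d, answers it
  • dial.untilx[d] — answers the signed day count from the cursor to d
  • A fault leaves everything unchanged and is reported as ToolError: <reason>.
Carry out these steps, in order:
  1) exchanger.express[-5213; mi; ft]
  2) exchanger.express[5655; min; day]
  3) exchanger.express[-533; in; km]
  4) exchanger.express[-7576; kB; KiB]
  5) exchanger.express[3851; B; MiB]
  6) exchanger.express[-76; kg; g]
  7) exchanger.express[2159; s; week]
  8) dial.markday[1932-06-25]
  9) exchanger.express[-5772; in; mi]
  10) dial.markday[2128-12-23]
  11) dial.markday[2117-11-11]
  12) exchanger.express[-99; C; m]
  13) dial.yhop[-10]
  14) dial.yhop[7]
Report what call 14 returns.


Answer: 2114-11-11

Derivation:
# express(v='-5213', u_from='mi', u_to='ft') ~> -27524640
# express(v='5655', u_from='min', u_to='day') ~> 377/96
# express(v='-533', u_from='in', u_to='km') ~> -67691/5000000
# express(v='-7576', u_from='kB', u_to='KiB') ~> -118375/16
# express(v='3851', u_from='B', u_to='MiB') ~> 3851/1048576
# express(v='-76', u_from='kg', u_to='g') ~> -76000
# express(v='2159', u_from='s', u_to='week') ~> 2159/604800
# markday(d='1932-06-25') ~> 1932-06-25
# express(v='-5772', u_from='in', u_to='mi') ~> -481/5280
# markday(d='2128-12-23') ~> 2128-12-23
# markday(d='2117-11-11') ~> 2117-11-11
# express(v='-99', u_from='C', u_to='m') ~> ToolError: incompatible units
# yhop(n='-10') ~> 2107-11-11
# yhop(n='7') ~> 2114-11-11


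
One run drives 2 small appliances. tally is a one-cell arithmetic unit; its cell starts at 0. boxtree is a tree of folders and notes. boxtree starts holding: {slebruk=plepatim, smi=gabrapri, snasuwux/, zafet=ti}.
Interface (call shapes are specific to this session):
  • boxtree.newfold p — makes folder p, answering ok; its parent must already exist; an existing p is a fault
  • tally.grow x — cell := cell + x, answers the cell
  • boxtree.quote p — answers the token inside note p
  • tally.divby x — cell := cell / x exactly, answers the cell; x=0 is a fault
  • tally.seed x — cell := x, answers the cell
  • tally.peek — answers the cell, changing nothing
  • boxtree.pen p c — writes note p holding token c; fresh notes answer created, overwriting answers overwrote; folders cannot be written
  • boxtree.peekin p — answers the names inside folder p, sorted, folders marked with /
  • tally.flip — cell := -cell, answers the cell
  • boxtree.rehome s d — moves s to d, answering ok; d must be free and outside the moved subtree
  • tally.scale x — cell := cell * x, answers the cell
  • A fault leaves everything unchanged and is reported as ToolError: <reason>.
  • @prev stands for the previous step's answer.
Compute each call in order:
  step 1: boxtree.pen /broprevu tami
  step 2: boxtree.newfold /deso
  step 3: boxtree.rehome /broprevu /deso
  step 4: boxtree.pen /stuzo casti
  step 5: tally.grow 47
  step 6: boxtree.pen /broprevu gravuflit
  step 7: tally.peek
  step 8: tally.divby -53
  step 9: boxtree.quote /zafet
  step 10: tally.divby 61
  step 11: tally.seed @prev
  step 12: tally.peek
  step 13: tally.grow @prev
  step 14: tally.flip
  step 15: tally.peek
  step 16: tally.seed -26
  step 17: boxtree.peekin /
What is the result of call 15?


I try boxtree.pen passing /broprevu, tami, and get created.
Now I run boxtree.newfold passing /deso, — result: ok.
Using boxtree.rehome passing /broprevu, /deso, — result: ToolError: exists.
I try boxtree.pen passing /stuzo, casti, and observe created.
I invoke tally.grow passing 47, and observe 47.
I use boxtree.pen passing /broprevu, gravuflit, and get overwrote.
I invoke tally.peek(), and observe 47.
I try tally.divby passing -53, which returns -47/53.
I run boxtree.quote passing /zafet, giving ti.
I call tally.divby passing 61, which returns -47/3233.
Invoking tally.seed passing @prev, yielding -47/3233.
Next I call tally.peek(), yielding -47/3233.
I invoke tally.grow passing @prev, which returns -94/3233.
I use tally.flip(), and see 94/3233.
Invoking tally.peek(), and get 94/3233.
Now I run tally.seed passing -26, — result: -26.
I invoke boxtree.peekin passing /: [broprevu, deso/, slebruk, smi, snasuwux/, stuzo, zafet].

Answer: 94/3233


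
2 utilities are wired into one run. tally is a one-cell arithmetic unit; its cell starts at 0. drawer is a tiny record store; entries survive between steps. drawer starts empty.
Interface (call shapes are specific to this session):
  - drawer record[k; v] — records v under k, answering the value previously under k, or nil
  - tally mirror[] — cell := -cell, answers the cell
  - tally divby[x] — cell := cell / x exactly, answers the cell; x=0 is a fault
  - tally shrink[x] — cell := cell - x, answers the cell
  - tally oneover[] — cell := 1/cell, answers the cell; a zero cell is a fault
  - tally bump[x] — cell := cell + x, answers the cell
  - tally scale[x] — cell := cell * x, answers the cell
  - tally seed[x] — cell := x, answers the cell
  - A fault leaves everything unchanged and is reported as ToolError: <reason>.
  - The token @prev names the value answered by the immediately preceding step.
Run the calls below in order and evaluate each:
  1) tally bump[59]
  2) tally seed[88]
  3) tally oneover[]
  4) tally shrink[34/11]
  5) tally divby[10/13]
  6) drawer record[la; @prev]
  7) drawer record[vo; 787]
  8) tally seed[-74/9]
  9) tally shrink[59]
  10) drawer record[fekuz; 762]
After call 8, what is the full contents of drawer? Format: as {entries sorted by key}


Answer: {la=-3523/880, vo=787}

Derivation:
I invoke tally bump using x→59, — result: 59.
Invoking tally seed using x→88, yielding 88.
Then tally oneover, which returns 1/88.
I run tally shrink using x→34/11: -271/88.
I run tally divby using x→10/13, → -3523/880.
Next I call drawer record using k→la, v→@prev, — result: nil.
I call drawer record using k→vo, v→787, yielding nil.
Invoking tally seed using x→-74/9: -74/9.
I use tally shrink using x→59: -605/9.
Then drawer record using k→fekuz, v→762, which returns nil.


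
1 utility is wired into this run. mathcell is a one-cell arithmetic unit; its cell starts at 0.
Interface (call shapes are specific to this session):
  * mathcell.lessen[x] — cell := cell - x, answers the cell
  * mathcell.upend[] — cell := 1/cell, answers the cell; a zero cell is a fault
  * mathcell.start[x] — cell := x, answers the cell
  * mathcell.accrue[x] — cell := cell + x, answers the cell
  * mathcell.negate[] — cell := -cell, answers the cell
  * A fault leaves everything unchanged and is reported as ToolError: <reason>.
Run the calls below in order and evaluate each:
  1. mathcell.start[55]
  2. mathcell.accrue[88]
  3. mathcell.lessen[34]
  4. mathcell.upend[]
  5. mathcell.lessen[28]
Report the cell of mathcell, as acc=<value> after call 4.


>>> start x='55'
= 55
>>> accrue x='88'
= 143
>>> lessen x='34'
= 109
>>> upend
= 1/109
>>> lessen x='28'
= -3051/109

Answer: acc=1/109


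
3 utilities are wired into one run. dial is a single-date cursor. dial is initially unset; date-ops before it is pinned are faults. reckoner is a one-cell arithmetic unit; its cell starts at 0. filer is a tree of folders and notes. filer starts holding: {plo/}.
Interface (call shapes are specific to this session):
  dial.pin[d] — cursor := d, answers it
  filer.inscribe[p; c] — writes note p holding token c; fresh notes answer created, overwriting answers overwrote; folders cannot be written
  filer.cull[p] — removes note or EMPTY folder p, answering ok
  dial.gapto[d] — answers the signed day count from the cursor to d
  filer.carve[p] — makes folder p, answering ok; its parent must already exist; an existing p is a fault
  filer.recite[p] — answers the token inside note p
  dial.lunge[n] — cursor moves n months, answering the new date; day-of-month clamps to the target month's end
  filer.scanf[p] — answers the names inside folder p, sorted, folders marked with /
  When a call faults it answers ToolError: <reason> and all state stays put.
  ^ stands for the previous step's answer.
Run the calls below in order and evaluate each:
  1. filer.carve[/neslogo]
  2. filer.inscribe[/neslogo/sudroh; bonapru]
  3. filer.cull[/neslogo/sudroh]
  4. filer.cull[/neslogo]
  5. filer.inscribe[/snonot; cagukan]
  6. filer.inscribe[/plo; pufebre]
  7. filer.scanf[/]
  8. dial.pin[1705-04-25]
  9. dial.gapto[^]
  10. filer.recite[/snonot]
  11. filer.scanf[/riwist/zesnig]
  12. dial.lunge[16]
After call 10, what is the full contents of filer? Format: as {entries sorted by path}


I try filer.carve on p: /neslogo, and see ok.
I use filer.inscribe on p: /neslogo/sudroh, c: bonapru, and get created.
Now I run filer.cull on p: /neslogo/sudroh, and observe ok.
Next I call filer.cull on p: /neslogo, and observe ok.
Calling filer.inscribe on p: /snonot, c: cagukan: created.
Using filer.inscribe on p: /plo, c: pufebre, — result: ToolError: is a directory.
Now I run filer.scanf on p: /, yielding [plo/, snonot].
I call dial.pin on d: 1705-04-25, giving 1705-04-25.
I call dial.gapto on d: ^, → 0.
I call filer.recite on p: /snonot, giving cagukan.
Using filer.scanf on p: /riwist/zesnig, and see ToolError: not found.
I use dial.lunge on n: 16, giving 1706-08-25.

Answer: {plo/, snonot=cagukan}


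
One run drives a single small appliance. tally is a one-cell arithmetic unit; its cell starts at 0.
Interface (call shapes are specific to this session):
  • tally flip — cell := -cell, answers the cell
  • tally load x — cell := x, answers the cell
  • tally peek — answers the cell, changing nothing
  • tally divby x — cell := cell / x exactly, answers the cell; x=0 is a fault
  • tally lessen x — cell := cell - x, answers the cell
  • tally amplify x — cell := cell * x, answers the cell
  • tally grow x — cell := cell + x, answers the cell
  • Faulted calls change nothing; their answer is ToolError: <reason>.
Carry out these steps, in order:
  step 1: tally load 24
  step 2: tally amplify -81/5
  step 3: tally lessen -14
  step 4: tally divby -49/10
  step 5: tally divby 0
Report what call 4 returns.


>> tally load(24)
<< 24
>> tally amplify(-81/5)
<< -1944/5
>> tally lessen(-14)
<< -1874/5
>> tally divby(-49/10)
<< 3748/49
>> tally divby(0)
<< ToolError: division by zero

Answer: 3748/49


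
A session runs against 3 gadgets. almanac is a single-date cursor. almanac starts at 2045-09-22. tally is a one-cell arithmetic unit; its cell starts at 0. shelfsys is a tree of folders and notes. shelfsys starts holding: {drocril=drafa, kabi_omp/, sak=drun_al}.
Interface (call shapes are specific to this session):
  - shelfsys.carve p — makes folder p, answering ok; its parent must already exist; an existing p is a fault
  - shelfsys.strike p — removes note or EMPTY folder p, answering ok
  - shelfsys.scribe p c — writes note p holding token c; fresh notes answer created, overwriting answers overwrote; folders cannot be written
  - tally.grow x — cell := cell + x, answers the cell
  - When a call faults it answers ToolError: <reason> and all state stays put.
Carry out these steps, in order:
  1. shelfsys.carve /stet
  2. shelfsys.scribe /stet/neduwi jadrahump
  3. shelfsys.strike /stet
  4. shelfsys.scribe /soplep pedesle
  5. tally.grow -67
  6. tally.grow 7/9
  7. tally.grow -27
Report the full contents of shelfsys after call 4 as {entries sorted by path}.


Answer: {drocril=drafa, kabi_omp/, sak=drun_al, soplep=pedesle, stet/, stet/neduwi=jadrahump}

Derivation:
> carve p→/stet
:: ok
> scribe p→/stet/neduwi c→jadrahump
:: created
> strike p→/stet
:: ToolError: not empty
> scribe p→/soplep c→pedesle
:: created
> grow x→-67
:: -67
> grow x→7/9
:: -596/9
> grow x→-27
:: -839/9


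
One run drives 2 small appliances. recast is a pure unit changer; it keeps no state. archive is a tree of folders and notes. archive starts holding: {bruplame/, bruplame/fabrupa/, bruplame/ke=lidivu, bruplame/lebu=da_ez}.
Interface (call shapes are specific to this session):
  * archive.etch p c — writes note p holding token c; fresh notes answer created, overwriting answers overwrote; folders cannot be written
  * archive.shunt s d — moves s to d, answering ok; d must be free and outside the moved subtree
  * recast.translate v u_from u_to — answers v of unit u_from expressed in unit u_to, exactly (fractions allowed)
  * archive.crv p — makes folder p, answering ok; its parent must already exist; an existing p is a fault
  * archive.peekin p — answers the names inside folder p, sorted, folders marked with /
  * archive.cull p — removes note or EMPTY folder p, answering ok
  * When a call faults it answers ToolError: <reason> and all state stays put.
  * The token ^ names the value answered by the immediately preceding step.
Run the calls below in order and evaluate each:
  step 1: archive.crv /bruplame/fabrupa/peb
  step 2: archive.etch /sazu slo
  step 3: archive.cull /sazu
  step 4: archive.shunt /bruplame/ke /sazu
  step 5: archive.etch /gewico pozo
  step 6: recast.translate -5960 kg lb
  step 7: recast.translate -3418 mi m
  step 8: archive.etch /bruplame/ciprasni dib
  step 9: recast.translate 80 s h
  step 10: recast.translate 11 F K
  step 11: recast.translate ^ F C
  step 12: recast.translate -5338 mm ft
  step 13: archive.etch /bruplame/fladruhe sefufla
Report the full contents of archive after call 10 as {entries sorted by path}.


Answer: {bruplame/, bruplame/ciprasni=dib, bruplame/fabrupa/, bruplame/fabrupa/peb/, bruplame/lebu=da_ez, gewico=pozo, sazu=lidivu}

Derivation:
Next I call archive.crv(p→/bruplame/fabrupa/peb): ok.
Next I call archive.etch(p→/sazu, c→slo), → created.
I call archive.cull(p→/sazu), and get ok.
I call archive.shunt(s→/bruplame/ke, d→/sazu), and get ok.
Calling archive.etch(p→/gewico, c→pozo), — result: created.
Then recast.translate(v→-5960, u_from→kg, u_to→lb), — result: -596000000000/45359237.
I invoke recast.translate(v→-3418, u_from→mi, u_to→m), → -687592224/125.
Then archive.etch(p→/bruplame/ciprasni, c→dib), yielding created.
I use recast.translate(v→80, u_from→s, u_to→h), yielding 1/45.
Calling recast.translate(v→11, u_from→F, u_to→K), and see 15689/60.
Now I run recast.translate(v→^, u_from→F, u_to→C), which returns 13769/108.
I run recast.translate(v→-5338, u_from→mm, u_to→ft), and observe -13345/762.
I call archive.etch(p→/bruplame/fladruhe, c→sefufla), — result: created.


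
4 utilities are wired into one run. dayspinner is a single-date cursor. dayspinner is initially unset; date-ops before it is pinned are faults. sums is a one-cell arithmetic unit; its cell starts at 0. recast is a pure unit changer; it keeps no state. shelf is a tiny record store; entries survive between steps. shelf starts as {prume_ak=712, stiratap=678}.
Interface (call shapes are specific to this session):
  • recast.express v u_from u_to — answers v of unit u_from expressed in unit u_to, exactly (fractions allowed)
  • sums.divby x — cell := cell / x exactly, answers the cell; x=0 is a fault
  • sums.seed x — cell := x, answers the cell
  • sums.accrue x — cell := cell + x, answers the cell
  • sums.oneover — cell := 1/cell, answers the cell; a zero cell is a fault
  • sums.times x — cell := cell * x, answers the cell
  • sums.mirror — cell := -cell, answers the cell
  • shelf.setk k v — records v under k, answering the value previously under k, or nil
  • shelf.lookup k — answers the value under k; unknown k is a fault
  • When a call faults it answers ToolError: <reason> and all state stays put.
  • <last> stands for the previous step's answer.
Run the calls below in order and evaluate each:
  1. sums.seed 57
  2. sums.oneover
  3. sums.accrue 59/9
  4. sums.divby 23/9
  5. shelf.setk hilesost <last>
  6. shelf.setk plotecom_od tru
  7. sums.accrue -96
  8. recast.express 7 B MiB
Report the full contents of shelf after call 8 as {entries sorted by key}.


Answer: {hilesost=1124/437, plotecom_od=tru, prume_ak=712, stiratap=678}

Derivation:
$ sums.seed x→57
  57
$ sums.oneover
  1/57
$ sums.accrue x→59/9
  1124/171
$ sums.divby x→23/9
  1124/437
$ shelf.setk k→hilesost v→<last>
  nil
$ shelf.setk k→plotecom_od v→tru
  nil
$ sums.accrue x→-96
  -40828/437
$ recast.express v→7 u_from→B u_to→MiB
  7/1048576


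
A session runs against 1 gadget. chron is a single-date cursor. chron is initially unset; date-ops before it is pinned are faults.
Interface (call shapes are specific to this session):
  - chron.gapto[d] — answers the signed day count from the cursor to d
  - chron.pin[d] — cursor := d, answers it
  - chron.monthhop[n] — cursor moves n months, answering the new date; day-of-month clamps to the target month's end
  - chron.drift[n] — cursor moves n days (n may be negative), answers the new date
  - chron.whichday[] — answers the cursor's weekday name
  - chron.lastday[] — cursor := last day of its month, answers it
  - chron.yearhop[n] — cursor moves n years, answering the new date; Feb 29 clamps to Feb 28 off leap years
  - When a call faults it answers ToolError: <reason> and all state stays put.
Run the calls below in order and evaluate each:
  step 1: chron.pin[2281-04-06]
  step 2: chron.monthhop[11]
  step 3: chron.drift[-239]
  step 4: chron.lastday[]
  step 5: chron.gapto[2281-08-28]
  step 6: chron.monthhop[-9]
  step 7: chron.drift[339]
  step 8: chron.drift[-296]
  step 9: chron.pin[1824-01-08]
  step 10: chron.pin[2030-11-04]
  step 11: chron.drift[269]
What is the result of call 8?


Answer: 2280-12-13

Derivation:
% chron.pin d→2281-04-06
:: 2281-04-06
% chron.monthhop n→11
:: 2282-03-06
% chron.drift n→-239
:: 2281-07-10
% chron.lastday
:: 2281-07-31
% chron.gapto d→2281-08-28
:: 28
% chron.monthhop n→-9
:: 2280-10-31
% chron.drift n→339
:: 2281-10-05
% chron.drift n→-296
:: 2280-12-13
% chron.pin d→1824-01-08
:: 1824-01-08
% chron.pin d→2030-11-04
:: 2030-11-04
% chron.drift n→269
:: 2031-07-31


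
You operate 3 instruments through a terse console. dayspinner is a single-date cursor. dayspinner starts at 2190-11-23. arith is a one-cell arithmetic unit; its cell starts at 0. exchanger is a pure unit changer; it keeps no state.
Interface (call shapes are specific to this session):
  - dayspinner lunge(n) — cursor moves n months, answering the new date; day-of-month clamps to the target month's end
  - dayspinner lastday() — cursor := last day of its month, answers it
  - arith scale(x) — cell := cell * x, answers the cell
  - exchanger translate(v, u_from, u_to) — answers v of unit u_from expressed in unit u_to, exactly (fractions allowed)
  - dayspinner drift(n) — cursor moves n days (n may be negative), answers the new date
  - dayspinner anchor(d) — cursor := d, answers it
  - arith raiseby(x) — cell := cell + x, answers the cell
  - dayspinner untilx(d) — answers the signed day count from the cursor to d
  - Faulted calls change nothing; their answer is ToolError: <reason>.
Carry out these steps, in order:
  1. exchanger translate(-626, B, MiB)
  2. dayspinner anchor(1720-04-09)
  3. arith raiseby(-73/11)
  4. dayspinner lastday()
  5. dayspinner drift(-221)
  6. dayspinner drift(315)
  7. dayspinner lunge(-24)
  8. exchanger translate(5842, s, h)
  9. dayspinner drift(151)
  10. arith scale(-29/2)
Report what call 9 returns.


~$ exchanger translate v: -626 u_from: B u_to: MiB
[out] -313/524288
~$ dayspinner anchor d: 1720-04-09
[out] 1720-04-09
~$ arith raiseby x: -73/11
[out] -73/11
~$ dayspinner lastday
[out] 1720-04-30
~$ dayspinner drift n: -221
[out] 1719-09-22
~$ dayspinner drift n: 315
[out] 1720-08-02
~$ dayspinner lunge n: -24
[out] 1718-08-02
~$ exchanger translate v: 5842 u_from: s u_to: h
[out] 2921/1800
~$ dayspinner drift n: 151
[out] 1718-12-31
~$ arith scale x: -29/2
[out] 2117/22

Answer: 1718-12-31


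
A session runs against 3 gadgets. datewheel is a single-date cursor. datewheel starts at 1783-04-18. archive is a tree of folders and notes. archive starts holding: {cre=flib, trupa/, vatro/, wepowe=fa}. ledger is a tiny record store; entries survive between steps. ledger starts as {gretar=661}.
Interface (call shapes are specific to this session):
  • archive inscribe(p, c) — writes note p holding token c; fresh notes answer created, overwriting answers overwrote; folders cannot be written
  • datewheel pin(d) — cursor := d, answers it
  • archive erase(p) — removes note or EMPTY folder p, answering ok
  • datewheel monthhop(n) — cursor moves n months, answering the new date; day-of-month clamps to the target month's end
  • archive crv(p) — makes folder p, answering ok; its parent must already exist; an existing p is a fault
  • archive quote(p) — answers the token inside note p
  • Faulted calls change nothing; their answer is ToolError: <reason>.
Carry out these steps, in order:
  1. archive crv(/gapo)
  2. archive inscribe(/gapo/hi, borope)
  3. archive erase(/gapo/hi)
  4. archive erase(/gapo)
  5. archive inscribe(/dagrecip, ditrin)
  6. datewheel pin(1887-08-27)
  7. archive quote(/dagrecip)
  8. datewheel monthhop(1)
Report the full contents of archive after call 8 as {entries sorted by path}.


>>> archive crv p=/gapo
:: ok
>>> archive inscribe p=/gapo/hi c=borope
:: created
>>> archive erase p=/gapo/hi
:: ok
>>> archive erase p=/gapo
:: ok
>>> archive inscribe p=/dagrecip c=ditrin
:: created
>>> datewheel pin d=1887-08-27
:: 1887-08-27
>>> archive quote p=/dagrecip
:: ditrin
>>> datewheel monthhop n=1
:: 1887-09-27

Answer: {cre=flib, dagrecip=ditrin, trupa/, vatro/, wepowe=fa}


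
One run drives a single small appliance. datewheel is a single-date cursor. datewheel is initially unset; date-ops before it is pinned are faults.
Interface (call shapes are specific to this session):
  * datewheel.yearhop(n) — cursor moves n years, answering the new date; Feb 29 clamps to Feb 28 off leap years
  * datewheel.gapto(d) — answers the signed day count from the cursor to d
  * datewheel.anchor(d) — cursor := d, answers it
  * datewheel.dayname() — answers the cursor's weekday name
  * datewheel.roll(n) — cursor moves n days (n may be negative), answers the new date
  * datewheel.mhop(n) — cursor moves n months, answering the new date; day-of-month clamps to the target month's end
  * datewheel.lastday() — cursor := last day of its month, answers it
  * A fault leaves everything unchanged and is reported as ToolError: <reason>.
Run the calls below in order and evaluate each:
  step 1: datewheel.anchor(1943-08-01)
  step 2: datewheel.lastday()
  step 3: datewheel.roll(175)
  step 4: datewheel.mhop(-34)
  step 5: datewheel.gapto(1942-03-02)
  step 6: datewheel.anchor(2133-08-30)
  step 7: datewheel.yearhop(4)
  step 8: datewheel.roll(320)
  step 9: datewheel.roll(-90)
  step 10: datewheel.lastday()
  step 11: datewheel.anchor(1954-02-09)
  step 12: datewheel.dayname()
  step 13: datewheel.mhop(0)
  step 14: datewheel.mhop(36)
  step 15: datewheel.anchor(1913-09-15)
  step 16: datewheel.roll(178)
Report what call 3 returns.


$ datewheel.anchor d=1943-08-01
  1943-08-01
$ datewheel.lastday
  1943-08-31
$ datewheel.roll n=175
  1944-02-22
$ datewheel.mhop n=-34
  1941-04-22
$ datewheel.gapto d=1942-03-02
  314
$ datewheel.anchor d=2133-08-30
  2133-08-30
$ datewheel.yearhop n=4
  2137-08-30
$ datewheel.roll n=320
  2138-07-16
$ datewheel.roll n=-90
  2138-04-17
$ datewheel.lastday
  2138-04-30
$ datewheel.anchor d=1954-02-09
  1954-02-09
$ datewheel.dayname
  Tuesday
$ datewheel.mhop n=0
  1954-02-09
$ datewheel.mhop n=36
  1957-02-09
$ datewheel.anchor d=1913-09-15
  1913-09-15
$ datewheel.roll n=178
  1914-03-12

Answer: 1944-02-22


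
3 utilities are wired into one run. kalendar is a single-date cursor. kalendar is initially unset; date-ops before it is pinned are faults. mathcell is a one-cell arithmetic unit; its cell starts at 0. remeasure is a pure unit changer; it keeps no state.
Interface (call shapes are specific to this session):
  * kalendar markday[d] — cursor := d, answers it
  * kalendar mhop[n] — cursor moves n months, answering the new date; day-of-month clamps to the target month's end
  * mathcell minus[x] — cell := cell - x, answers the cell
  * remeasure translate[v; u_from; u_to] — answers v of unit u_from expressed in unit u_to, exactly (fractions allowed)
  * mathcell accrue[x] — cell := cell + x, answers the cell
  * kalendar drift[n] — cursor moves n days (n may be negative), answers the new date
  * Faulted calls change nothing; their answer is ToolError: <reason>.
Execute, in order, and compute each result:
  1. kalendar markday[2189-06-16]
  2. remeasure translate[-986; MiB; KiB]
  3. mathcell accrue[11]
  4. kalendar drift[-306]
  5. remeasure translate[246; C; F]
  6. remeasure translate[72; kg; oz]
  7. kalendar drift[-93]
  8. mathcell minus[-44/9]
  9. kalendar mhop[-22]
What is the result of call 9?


Answer: 2186-07-13

Derivation:
I invoke kalendar markday on d=2189-06-16: 2189-06-16.
Next I call remeasure translate on v=-986, u_from=MiB, u_to=KiB, giving -1009664.
Now I run mathcell accrue on x=11, which returns 11.
I try kalendar drift on n=-306, yielding 2188-08-14.
Calling remeasure translate on v=246, u_from=C, u_to=F, and get 2374/5.
Using remeasure translate on v=72, u_from=kg, u_to=oz, giving 115200000000/45359237.
I invoke kalendar drift on n=-93, — result: 2188-05-13.
I call mathcell minus on x=-44/9, which returns 143/9.
Then kalendar mhop on n=-22, which returns 2186-07-13.


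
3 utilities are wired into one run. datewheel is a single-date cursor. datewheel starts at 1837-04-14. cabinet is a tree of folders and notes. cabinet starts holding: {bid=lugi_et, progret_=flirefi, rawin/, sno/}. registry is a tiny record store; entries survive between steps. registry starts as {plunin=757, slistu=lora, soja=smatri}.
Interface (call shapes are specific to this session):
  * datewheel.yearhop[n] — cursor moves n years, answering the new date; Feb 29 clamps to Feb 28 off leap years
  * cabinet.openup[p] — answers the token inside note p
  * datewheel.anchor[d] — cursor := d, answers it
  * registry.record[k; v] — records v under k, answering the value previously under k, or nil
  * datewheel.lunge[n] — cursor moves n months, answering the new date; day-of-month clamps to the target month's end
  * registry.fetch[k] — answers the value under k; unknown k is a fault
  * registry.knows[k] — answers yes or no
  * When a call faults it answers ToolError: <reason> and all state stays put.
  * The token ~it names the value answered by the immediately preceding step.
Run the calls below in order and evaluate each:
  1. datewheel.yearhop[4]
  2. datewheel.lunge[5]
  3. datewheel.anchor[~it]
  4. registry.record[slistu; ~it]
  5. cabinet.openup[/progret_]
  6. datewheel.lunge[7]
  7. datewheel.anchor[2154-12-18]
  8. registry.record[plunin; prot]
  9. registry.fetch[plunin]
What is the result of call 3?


Answer: 1841-09-14

Derivation:
-- 1. yearhop(n='4') : 1841-04-14
-- 2. lunge(n='5') : 1841-09-14
-- 3. anchor(d='~it') : 1841-09-14
-- 4. record(k='slistu', v='~it') : lora
-- 5. openup(p='/progret_') : flirefi
-- 6. lunge(n='7') : 1842-04-14
-- 7. anchor(d='2154-12-18') : 2154-12-18
-- 8. record(k='plunin', v='prot') : 757
-- 9. fetch(k='plunin') : prot


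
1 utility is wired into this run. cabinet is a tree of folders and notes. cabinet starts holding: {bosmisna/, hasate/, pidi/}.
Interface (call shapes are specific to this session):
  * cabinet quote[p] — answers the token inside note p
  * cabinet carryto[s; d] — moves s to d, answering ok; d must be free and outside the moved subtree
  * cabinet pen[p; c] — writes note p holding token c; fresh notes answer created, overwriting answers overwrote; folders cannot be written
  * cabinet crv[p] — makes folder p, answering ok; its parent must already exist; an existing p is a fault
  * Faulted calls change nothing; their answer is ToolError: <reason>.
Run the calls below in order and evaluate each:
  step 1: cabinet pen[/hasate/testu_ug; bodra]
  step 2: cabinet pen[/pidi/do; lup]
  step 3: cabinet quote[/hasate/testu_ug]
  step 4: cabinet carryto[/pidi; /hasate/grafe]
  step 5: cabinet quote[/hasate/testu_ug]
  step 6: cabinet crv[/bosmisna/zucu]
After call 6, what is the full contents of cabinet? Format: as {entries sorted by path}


==> cabinet pen(p: /hasate/testu_ug, c: bodra)
<== created
==> cabinet pen(p: /pidi/do, c: lup)
<== created
==> cabinet quote(p: /hasate/testu_ug)
<== bodra
==> cabinet carryto(s: /pidi, d: /hasate/grafe)
<== ok
==> cabinet quote(p: /hasate/testu_ug)
<== bodra
==> cabinet crv(p: /bosmisna/zucu)
<== ok

Answer: {bosmisna/, bosmisna/zucu/, hasate/, hasate/grafe/, hasate/grafe/do=lup, hasate/testu_ug=bodra}


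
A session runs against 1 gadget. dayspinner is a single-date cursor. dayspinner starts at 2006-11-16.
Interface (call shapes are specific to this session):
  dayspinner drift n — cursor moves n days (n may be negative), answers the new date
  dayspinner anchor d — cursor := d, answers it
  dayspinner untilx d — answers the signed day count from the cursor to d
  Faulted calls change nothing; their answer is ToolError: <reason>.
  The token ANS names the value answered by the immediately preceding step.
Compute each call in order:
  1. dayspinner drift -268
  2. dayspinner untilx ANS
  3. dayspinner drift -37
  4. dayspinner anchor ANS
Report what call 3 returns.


I run dayspinner drift using n: -268, which returns 2006-02-21.
I try dayspinner untilx using d: ANS, — result: 0.
Using dayspinner drift using n: -37, — result: 2006-01-15.
Calling dayspinner anchor using d: ANS, giving 2006-01-15.

Answer: 2006-01-15


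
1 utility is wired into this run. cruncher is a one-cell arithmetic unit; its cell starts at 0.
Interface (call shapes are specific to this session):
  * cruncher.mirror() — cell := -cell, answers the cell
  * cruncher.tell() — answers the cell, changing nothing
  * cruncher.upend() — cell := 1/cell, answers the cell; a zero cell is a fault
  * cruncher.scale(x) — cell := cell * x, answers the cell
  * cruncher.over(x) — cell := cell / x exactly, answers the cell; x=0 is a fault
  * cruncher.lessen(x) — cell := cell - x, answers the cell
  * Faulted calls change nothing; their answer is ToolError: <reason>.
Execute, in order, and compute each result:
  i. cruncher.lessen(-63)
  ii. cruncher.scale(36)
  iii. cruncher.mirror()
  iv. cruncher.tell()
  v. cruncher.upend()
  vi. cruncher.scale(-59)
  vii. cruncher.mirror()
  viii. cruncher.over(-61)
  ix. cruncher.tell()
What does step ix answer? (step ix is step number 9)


Answer: 59/138348

Derivation:
·→ cruncher.lessen(x=-63)
·← 63
·→ cruncher.scale(x=36)
·← 2268
·→ cruncher.mirror()
·← -2268
·→ cruncher.tell()
·← -2268
·→ cruncher.upend()
·← -1/2268
·→ cruncher.scale(x=-59)
·← 59/2268
·→ cruncher.mirror()
·← -59/2268
·→ cruncher.over(x=-61)
·← 59/138348
·→ cruncher.tell()
·← 59/138348


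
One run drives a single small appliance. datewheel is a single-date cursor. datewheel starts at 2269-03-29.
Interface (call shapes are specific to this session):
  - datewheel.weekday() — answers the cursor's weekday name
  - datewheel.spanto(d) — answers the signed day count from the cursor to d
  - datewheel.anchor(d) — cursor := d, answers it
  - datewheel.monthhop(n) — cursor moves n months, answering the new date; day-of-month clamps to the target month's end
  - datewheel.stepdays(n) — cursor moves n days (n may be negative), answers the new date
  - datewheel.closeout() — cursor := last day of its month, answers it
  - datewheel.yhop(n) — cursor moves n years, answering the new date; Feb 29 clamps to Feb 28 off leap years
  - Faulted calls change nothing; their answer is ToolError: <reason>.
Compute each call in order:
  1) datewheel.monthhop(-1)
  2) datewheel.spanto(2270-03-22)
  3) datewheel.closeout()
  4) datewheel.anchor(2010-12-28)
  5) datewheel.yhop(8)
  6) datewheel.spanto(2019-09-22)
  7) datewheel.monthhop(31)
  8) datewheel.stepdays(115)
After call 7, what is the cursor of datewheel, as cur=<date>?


·→ monthhop(n=-1)
·← 2269-02-28
·→ spanto(d=2270-03-22)
·← 387
·→ closeout()
·← 2269-02-28
·→ anchor(d=2010-12-28)
·← 2010-12-28
·→ yhop(n=8)
·← 2018-12-28
·→ spanto(d=2019-09-22)
·← 268
·→ monthhop(n=31)
·← 2021-07-28
·→ stepdays(n=115)
·← 2021-11-20

Answer: cur=2021-07-28


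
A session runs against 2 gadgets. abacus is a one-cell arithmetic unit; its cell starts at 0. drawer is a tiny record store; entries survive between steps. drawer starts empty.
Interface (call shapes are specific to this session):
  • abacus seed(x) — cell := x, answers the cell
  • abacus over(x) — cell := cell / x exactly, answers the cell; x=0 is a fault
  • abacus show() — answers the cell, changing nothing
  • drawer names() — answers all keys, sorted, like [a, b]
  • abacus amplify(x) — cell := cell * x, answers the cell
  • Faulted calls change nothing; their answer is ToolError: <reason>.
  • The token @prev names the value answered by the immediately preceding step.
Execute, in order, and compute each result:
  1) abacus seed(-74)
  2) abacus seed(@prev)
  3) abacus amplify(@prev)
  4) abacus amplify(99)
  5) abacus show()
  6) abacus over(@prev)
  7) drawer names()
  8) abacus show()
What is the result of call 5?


Act: abacus seed[x: -74]
Obs: -74
Act: abacus seed[x: @prev]
Obs: -74
Act: abacus amplify[x: @prev]
Obs: 5476
Act: abacus amplify[x: 99]
Obs: 542124
Act: abacus show[]
Obs: 542124
Act: abacus over[x: @prev]
Obs: 1
Act: drawer names[]
Obs: []
Act: abacus show[]
Obs: 1

Answer: 542124
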